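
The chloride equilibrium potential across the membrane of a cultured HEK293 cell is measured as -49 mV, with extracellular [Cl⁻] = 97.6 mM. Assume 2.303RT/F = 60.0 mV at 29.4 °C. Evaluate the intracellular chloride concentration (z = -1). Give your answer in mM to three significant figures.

14.9 mM

Nernst: E = (60.0/-1) · log₁₀([out]/[in]), so log₁₀([out]/[in]) = -49.0 × -1 / 60.0 = 0.8167.
[out]/[in] = 10^(0.8167) = 6.556.
[in] = 97.6 / 6.556 = 14.89 mM.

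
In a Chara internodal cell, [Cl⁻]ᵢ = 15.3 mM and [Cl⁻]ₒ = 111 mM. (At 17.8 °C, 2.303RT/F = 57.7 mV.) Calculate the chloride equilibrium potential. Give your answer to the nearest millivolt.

-50 mV

E = (57.7/z) · log₁₀([Cl⁻]_out/[Cl⁻]_in) with z = -1.
For an anion, dividing by z = -1 reverses the sign.
= (57.7/-1) · log₁₀(111/15.3) = -57.70 · log₁₀(7.255)
= -57.70 · (0.8606) = -49.66 mV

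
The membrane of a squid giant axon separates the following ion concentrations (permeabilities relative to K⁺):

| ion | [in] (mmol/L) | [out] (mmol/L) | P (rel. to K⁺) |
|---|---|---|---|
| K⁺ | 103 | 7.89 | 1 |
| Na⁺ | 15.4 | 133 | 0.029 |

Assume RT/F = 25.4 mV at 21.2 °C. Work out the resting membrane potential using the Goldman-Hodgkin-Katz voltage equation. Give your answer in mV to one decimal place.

-55.3 mV

Vm = 25.4 · ln[(Σ P·[cation]ₒ + Σ P·[anion]ᵢ) / (Σ P·[cation]ᵢ + Σ P·[anion]ₒ)]
Numerator = 1×7.89 + 0.029×133 = 11.75
Denominator = 1×103 + 0.029×15.4 = 103.4
Vm = 25.4 · ln(0.11356) = 25.4 × (-2.1755) = -55.26 mV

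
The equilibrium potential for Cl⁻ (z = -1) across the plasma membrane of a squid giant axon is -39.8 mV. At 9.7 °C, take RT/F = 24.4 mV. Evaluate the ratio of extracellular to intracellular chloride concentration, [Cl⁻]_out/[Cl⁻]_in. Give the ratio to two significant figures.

ln([out]/[in]) = E·z/(24.4) = -39.8 × -1 / 24.4 = 1.6311
[out]/[in] = e^(1.6311) = 5.11

5.1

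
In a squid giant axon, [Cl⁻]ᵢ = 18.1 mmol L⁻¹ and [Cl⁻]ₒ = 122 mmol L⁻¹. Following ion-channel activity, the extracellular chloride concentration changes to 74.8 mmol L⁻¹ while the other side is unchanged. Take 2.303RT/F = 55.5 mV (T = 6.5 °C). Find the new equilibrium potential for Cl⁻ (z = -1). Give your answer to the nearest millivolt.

After the shift: [Cl⁻]_out = 74.8, [Cl⁻]_in = 18.1 mmol L⁻¹.
E_new = (55.5/-1)·log₁₀(74.8/18.1) = -55.50 · (0.6162) = -34.20 mV

-34 mV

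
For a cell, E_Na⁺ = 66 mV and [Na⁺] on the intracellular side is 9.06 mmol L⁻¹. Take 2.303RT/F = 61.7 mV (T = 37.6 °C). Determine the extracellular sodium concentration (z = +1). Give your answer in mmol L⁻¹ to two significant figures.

Nernst: E = (61.7/1) · log₁₀([out]/[in]), so log₁₀([out]/[in]) = 66.0 × 1 / 61.7 = 1.0697.
[out]/[in] = 10^(1.0697) = 11.74.
[out] = 11.74 × 9.06 = 106.4 mmol L⁻¹.

110 mmol L⁻¹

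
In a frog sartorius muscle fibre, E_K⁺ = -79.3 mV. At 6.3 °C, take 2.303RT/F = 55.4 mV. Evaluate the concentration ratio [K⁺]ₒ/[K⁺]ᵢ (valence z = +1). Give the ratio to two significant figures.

log₁₀([out]/[in]) = E·z/(55.4) = -79.3 × 1 / 55.4 = -1.4314
[out]/[in] = 10^(-1.4314) = 0.03703

0.037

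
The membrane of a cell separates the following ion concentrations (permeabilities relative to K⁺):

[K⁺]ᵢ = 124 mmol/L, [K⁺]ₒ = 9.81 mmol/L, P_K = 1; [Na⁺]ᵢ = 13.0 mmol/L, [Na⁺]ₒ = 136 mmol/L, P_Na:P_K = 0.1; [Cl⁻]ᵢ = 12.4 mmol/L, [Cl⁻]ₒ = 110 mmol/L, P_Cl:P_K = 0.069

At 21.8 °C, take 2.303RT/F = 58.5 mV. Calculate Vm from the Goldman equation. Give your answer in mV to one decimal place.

-43.2 mV

Vm = 58.5 · log₁₀[(Σ P·[cation]ₒ + Σ P·[anion]ᵢ) / (Σ P·[cation]ᵢ + Σ P·[anion]ₒ)]
Numerator = 1×9.81 + 0.1×136 + 0.069×12.4 = 24.27
Denominator = 1×124 + 0.1×13.0 + 0.069×110 = 132.9
Vm = 58.5 · log₁₀(0.1826) = 58.5 × (-0.7385) = -43.20 mV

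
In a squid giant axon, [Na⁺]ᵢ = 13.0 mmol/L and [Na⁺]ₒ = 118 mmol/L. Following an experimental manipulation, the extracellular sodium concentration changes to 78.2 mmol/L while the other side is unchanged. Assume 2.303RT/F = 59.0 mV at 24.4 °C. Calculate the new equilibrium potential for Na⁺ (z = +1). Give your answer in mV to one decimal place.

46.0 mV

After the shift: [Na⁺]_out = 78.2, [Na⁺]_in = 13.0 mmol/L.
E_new = (59.0/1)·log₁₀(78.2/13.0) = 59.00 · (0.7793) = 45.98 mV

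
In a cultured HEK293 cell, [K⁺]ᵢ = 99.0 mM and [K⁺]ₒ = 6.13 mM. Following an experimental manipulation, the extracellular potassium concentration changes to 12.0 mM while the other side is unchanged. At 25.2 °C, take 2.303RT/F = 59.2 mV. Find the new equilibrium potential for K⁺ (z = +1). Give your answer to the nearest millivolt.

After the shift: [K⁺]_out = 12.0, [K⁺]_in = 99.0 mM.
E_new = (59.2/1)·log₁₀(12.0/99.0) = 59.20 · (-0.9165) = -54.25 mV

-54 mV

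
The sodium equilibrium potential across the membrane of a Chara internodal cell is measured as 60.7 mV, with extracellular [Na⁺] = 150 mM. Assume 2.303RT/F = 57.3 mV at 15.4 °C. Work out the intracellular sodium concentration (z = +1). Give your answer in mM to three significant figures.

Nernst: E = (57.3/1) · log₁₀([out]/[in]), so log₁₀([out]/[in]) = 60.7 × 1 / 57.3 = 1.0593.
[out]/[in] = 10^(1.0593) = 11.46.
[in] = 150 / 11.46 = 13.08 mM.

13.1 mM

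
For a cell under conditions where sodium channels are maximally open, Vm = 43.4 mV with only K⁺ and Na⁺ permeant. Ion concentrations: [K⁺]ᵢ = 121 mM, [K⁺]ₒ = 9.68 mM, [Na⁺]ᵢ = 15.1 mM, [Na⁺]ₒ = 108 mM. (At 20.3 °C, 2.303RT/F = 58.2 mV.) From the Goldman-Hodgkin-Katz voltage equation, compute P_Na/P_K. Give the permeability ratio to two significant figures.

28

Let α = P_Na/P_K. GHK: Vm = 58.2·log₁₀[(Kₒ + α·Naₒ)/(Kᵢ + α·Naᵢ)].
10^(Vm/58.2) = 10^(43.4/58.2) = 5.5681
So 5.5681·(Kᵢ + α·Naᵢ) = Kₒ + α·Naₒ → α = (5.5681·121.0 − 9.68) / (108.0 − 5.5681·15.1)
α = (673.7 − 9.68) / (108.0 − 84.08) = 664.1/23.92 = 27.76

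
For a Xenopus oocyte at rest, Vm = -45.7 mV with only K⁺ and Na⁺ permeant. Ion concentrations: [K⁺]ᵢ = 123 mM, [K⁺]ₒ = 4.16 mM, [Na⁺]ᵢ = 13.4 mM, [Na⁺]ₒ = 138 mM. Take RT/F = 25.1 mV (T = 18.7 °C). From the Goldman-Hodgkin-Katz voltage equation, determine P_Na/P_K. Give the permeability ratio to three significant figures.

0.116

Let α = P_Na/P_K. GHK: Vm = 25.1·ln[(Kₒ + α·Naₒ)/(Kᵢ + α·Naᵢ)].
e^(Vm/25.1) = e^(-45.7/25.1) = 0.16191
So 0.16191·(Kᵢ + α·Naᵢ) = Kₒ + α·Naₒ → α = (0.16191·123.0 − 4.16) / (138.0 − 0.16191·13.4)
α = (19.91 − 4.16) / (138.0 − 2.17) = 15.75/135.8 = 0.116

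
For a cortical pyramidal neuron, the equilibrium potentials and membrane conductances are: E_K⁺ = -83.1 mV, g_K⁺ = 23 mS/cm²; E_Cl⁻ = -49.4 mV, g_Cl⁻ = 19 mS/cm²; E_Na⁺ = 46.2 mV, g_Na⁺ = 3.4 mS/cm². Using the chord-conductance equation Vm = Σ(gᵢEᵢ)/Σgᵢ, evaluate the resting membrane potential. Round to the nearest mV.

Σ gᵢEᵢ = 23·(-83.1) + 19·(-49.4) + 3.4·(46.2) = -2692.82
Σ gᵢ = 23 + 19 + 3.4 = 45.4
Vm = -2692.82 / 45.4 = -59.31 mV

-59 mV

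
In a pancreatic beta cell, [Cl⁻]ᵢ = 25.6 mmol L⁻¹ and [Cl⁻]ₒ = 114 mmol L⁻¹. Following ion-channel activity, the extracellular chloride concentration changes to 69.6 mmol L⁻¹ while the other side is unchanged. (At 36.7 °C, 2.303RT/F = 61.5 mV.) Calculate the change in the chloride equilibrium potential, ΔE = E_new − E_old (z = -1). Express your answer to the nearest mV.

13 mV

E_old = (61.5/-1)·log₁₀(114/25.6) = -39.89 mV
E_new = (61.5/-1)·log₁₀(69.6/25.6) = -26.71 mV
ΔE = -26.71 − (-39.89) = 13.18 mV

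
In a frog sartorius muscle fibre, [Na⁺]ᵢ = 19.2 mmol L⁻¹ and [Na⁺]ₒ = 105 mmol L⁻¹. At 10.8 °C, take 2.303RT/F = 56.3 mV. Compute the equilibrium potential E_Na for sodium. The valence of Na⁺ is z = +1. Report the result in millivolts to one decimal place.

E = (56.3/z) · log₁₀([Na⁺]_out/[Na⁺]_in) with z = +1.
= (56.3/1) · log₁₀(105/19.2) = 56.30 · log₁₀(5.469)
= 56.30 · (0.7379) = 41.54 mV

41.5 mV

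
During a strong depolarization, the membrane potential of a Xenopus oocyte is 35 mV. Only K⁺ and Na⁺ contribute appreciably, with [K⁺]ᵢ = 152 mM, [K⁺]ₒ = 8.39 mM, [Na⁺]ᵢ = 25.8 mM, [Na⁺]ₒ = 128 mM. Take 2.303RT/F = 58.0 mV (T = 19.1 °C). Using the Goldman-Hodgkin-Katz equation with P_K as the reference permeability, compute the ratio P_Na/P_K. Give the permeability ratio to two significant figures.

25

Let α = P_Na/P_K. GHK: Vm = 58.0·log₁₀[(Kₒ + α·Naₒ)/(Kᵢ + α·Naᵢ)].
10^(Vm/58.0) = 10^(35.0/58.0) = 4.0128
So 4.0128·(Kᵢ + α·Naᵢ) = Kₒ + α·Naₒ → α = (4.0128·152.0 − 8.39) / (128.0 − 4.0128·25.8)
α = (609.9 − 8.39) / (128.0 − 103.5) = 601.6/24.47 = 24.58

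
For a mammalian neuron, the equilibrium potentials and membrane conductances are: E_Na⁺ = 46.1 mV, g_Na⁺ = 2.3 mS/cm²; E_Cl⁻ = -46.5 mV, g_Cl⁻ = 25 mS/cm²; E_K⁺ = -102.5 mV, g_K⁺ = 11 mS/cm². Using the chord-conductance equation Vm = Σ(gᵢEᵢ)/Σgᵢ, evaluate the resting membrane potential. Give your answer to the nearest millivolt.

Σ gᵢEᵢ = 2.3·(46.1) + 25·(-46.5) + 11·(-102.5) = -2183.97
Σ gᵢ = 2.3 + 25 + 11 = 38.3
Vm = -2183.97 / 38.3 = -57.02 mV

-57 mV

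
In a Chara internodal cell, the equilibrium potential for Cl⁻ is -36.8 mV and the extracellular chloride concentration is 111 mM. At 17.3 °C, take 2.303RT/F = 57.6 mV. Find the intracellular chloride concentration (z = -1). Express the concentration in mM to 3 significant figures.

Nernst: E = (57.6/-1) · log₁₀([out]/[in]), so log₁₀([out]/[in]) = -36.8 × -1 / 57.6 = 0.6389.
[out]/[in] = 10^(0.6389) = 4.354.
[in] = 111 / 4.354 = 25.49 mM.

25.5 mM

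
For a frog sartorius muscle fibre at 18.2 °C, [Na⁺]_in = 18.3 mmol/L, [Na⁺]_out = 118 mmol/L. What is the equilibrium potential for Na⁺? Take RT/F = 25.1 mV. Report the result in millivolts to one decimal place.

46.8 mV

E = (25.1/z) · ln([Na⁺]_out/[Na⁺]_in) with z = +1.
= (25.1/1) · ln(118/18.3) = 25.10 · ln(6.448)
= 25.10 · (1.8638) = 46.78 mV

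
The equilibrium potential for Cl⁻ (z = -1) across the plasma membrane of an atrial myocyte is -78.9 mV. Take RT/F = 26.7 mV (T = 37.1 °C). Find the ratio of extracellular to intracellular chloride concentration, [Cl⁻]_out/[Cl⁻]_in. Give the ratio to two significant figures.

19

ln([out]/[in]) = E·z/(26.7) = -78.9 × -1 / 26.7 = 2.9551
[out]/[in] = e^(2.9551) = 19.2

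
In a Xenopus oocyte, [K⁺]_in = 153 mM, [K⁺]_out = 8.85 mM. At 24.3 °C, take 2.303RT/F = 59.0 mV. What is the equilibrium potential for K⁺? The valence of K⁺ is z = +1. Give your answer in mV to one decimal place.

-73.0 mV

E = (59.0/z) · log₁₀([K⁺]_out/[K⁺]_in) with z = +1.
= (59.0/1) · log₁₀(8.85/153) = 59.00 · log₁₀(0.05784)
= 59.00 · (-1.2377) = -73.03 mV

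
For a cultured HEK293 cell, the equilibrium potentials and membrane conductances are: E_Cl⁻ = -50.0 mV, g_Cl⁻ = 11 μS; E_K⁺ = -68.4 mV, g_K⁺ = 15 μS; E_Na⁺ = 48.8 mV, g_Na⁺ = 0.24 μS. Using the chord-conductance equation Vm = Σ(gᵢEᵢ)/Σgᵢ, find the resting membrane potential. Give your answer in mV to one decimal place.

-59.6 mV

Σ gᵢEᵢ = 11·(-50.0) + 15·(-68.4) + 0.24·(48.8) = -1564.29
Σ gᵢ = 11 + 15 + 0.24 = 26.24
Vm = -1564.29 / 26.24 = -59.61 mV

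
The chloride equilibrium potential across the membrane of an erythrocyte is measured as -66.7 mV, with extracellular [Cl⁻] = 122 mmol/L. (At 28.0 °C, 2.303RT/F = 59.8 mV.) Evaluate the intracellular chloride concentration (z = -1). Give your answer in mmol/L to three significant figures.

Nernst: E = (59.8/-1) · log₁₀([out]/[in]), so log₁₀([out]/[in]) = -66.7 × -1 / 59.8 = 1.1154.
[out]/[in] = 10^(1.1154) = 13.04.
[in] = 122 / 13.04 = 9.354 mmol/L.

9.35 mmol/L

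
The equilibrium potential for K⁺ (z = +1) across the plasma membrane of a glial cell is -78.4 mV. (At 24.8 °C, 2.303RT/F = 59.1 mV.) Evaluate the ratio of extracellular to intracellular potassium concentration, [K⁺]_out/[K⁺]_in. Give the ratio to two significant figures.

log₁₀([out]/[in]) = E·z/(59.1) = -78.4 × 1 / 59.1 = -1.3266
[out]/[in] = 10^(-1.3266) = 0.04714

0.047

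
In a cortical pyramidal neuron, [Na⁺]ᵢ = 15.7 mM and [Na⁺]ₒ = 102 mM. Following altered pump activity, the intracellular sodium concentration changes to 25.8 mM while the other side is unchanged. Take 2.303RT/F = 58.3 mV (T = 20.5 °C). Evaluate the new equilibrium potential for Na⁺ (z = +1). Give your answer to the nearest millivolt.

After the shift: [Na⁺]_out = 102, [Na⁺]_in = 25.8 mM.
E_new = (58.3/1)·log₁₀(102/25.8) = 58.30 · (0.5970) = 34.80 mV

35 mV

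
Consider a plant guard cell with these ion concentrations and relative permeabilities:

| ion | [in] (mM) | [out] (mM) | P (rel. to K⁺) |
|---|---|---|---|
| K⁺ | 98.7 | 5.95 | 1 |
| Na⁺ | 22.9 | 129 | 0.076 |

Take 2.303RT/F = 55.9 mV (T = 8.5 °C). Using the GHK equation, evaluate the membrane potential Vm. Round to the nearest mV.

-45 mV

Vm = 55.9 · log₁₀[(Σ P·[cation]ₒ + Σ P·[anion]ᵢ) / (Σ P·[cation]ᵢ + Σ P·[anion]ₒ)]
Numerator = 1×5.95 + 0.076×129 = 15.75
Denominator = 1×98.7 + 0.076×22.9 = 100.4
Vm = 55.9 · log₁₀(0.15685) = 55.9 × (-0.8045) = -44.97 mV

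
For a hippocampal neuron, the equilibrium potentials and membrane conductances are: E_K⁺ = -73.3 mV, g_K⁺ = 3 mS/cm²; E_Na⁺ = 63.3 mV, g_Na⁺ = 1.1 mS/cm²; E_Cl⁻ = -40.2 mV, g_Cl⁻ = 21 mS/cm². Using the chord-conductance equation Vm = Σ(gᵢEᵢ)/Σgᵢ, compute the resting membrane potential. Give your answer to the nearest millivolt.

Σ gᵢEᵢ = 3·(-73.3) + 1.1·(63.3) + 21·(-40.2) = -994.47
Σ gᵢ = 3 + 1.1 + 21 = 25.1
Vm = -994.47 / 25.1 = -39.62 mV

-40 mV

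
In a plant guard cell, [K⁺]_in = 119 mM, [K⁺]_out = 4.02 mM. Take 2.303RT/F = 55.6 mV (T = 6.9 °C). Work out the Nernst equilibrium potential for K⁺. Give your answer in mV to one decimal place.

E = (55.6/z) · log₁₀([K⁺]_out/[K⁺]_in) with z = +1.
= (55.6/1) · log₁₀(4.02/119) = 55.60 · log₁₀(0.03378)
= 55.60 · (-1.4713) = -81.81 mV

-81.8 mV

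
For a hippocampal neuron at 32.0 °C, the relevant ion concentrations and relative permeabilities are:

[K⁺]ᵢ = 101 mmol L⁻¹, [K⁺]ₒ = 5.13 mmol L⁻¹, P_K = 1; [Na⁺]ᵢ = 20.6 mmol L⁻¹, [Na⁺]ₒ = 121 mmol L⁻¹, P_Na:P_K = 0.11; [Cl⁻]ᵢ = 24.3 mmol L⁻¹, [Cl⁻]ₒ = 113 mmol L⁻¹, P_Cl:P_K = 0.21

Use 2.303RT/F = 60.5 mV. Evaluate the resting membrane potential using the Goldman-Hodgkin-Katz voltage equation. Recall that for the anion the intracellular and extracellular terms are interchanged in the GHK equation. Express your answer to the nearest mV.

Vm = 60.5 · log₁₀[(Σ P·[cation]ₒ + Σ P·[anion]ᵢ) / (Σ P·[cation]ᵢ + Σ P·[anion]ₒ)]
Numerator = 1×5.13 + 0.11×121 + 0.21×24.3 = 23.54
Denominator = 1×101 + 0.11×20.6 + 0.21×113 = 127
Vm = 60.5 · log₁₀(0.18538) = 60.5 × (-0.7319) = -44.28 mV

-44 mV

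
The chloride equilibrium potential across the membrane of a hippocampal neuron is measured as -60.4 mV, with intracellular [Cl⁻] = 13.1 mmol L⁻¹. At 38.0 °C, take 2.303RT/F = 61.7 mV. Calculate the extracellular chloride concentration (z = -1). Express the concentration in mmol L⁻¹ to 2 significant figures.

120 mmol L⁻¹

Nernst: E = (61.7/-1) · log₁₀([out]/[in]), so log₁₀([out]/[in]) = -60.4 × -1 / 61.7 = 0.9789.
[out]/[in] = 10^(0.9789) = 9.526.
[out] = 9.526 × 13.1 = 124.8 mmol L⁻¹.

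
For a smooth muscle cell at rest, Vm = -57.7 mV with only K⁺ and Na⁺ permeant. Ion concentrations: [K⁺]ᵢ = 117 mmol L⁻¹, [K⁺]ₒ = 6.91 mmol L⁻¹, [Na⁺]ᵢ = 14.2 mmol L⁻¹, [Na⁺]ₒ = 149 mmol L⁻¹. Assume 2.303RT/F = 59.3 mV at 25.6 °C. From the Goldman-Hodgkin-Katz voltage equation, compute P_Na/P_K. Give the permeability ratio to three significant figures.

0.0376

Let α = P_Na/P_K. GHK: Vm = 59.3·log₁₀[(Kₒ + α·Naₒ)/(Kᵢ + α·Naᵢ)].
10^(Vm/59.3) = 10^(-57.7/59.3) = 0.10641
So 0.10641·(Kᵢ + α·Naᵢ) = Kₒ + α·Naₒ → α = (0.10641·117.0 − 6.91) / (149.0 − 0.10641·14.2)
α = (12.45 − 6.91) / (149.0 − 1.511) = 5.54/147.5 = 0.03756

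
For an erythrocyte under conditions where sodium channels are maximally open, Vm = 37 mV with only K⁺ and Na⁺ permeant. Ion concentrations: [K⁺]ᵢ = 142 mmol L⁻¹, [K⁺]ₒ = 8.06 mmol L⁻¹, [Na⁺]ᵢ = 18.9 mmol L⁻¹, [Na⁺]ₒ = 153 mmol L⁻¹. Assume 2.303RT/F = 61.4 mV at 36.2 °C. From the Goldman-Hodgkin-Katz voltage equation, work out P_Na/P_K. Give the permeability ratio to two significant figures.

Let α = P_Na/P_K. GHK: Vm = 61.4·log₁₀[(Kₒ + α·Naₒ)/(Kᵢ + α·Naᵢ)].
10^(Vm/61.4) = 10^(37.0/61.4) = 4.005
So 4.005·(Kᵢ + α·Naᵢ) = Kₒ + α·Naₒ → α = (4.005·142.0 − 8.06) / (153.0 − 4.005·18.9)
α = (568.7 − 8.06) / (153.0 − 75.7) = 560.7/77.3 = 7.253

7.3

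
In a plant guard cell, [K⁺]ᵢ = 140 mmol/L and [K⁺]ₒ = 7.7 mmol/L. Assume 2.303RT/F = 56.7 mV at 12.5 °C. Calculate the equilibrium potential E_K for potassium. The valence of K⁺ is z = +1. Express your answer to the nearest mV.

E = (56.7/z) · log₁₀([K⁺]_out/[K⁺]_in) with z = +1.
= (56.7/1) · log₁₀(7.7/140) = 56.70 · log₁₀(0.055)
= 56.70 · (-1.2596) = -71.42 mV

-71 mV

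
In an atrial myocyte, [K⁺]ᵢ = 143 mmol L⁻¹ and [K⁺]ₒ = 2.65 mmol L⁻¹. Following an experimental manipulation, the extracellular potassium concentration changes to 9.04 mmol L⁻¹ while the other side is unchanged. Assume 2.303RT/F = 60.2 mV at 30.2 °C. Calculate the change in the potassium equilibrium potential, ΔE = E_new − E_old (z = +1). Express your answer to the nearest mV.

E_old = (60.2/1)·log₁₀(2.65/143) = -104.27 mV
E_new = (60.2/1)·log₁₀(9.04/143) = -72.19 mV
ΔE = -72.19 − (-104.27) = 32.08 mV

32 mV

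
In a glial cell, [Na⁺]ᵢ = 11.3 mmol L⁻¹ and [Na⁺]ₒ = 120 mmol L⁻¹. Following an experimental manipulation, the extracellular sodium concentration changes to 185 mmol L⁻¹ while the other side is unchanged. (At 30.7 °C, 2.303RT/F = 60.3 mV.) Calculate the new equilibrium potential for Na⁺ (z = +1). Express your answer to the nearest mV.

73 mV

After the shift: [Na⁺]_out = 185, [Na⁺]_in = 11.3 mmol L⁻¹.
E_new = (60.3/1)·log₁₀(185/11.3) = 60.30 · (1.2141) = 73.21 mV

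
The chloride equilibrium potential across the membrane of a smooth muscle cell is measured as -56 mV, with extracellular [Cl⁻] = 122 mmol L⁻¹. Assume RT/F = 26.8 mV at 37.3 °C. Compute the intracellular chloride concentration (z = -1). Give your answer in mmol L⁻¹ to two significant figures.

15 mmol L⁻¹

Nernst: E = (26.8/-1) · ln([out]/[in]), so ln([out]/[in]) = -56.0 × -1 / 26.8 = 2.0896.
[out]/[in] = e^(2.0896) = 8.081.
[in] = 122 / 8.081 = 15.1 mmol L⁻¹.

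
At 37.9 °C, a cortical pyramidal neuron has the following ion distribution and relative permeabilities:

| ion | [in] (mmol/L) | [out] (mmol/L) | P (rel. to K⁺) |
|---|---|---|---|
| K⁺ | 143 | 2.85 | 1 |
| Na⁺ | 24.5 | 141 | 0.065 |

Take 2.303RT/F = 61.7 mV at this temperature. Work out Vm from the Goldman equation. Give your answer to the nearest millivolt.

Vm = 61.7 · log₁₀[(Σ P·[cation]ₒ + Σ P·[anion]ᵢ) / (Σ P·[cation]ᵢ + Σ P·[anion]ₒ)]
Numerator = 1×2.85 + 0.065×141 = 12.02
Denominator = 1×143 + 0.065×24.5 = 144.6
Vm = 61.7 · log₁₀(0.083096) = 61.7 × (-1.0804) = -66.66 mV

-67 mV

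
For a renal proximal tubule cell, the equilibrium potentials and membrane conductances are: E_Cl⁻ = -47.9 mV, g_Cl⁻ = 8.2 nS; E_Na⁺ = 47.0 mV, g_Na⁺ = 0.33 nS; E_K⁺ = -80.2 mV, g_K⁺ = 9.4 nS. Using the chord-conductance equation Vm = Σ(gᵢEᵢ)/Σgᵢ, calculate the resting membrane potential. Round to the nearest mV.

Σ gᵢEᵢ = 8.2·(-47.9) + 0.33·(47.0) + 9.4·(-80.2) = -1131.15
Σ gᵢ = 8.2 + 0.33 + 9.4 = 17.93
Vm = -1131.15 / 17.93 = -63.09 mV

-63 mV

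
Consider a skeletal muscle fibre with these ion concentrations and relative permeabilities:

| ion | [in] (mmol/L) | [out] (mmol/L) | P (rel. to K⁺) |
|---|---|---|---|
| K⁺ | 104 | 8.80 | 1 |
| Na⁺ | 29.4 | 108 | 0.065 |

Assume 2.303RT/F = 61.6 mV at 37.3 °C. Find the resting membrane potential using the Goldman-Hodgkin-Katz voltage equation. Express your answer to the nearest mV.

Vm = 61.6 · log₁₀[(Σ P·[cation]ₒ + Σ P·[anion]ᵢ) / (Σ P·[cation]ᵢ + Σ P·[anion]ₒ)]
Numerator = 1×8.80 + 0.065×108 = 15.82
Denominator = 1×104 + 0.065×29.4 = 105.9
Vm = 61.6 · log₁₀(0.14937) = 61.6 × (-0.8257) = -50.87 mV

-51 mV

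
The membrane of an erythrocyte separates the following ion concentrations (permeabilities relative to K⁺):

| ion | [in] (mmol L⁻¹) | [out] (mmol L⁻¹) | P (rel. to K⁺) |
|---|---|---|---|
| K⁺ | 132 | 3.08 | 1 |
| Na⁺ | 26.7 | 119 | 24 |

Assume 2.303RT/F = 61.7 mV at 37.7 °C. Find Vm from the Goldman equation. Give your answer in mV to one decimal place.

Vm = 61.7 · log₁₀[(Σ P·[cation]ₒ + Σ P·[anion]ᵢ) / (Σ P·[cation]ᵢ + Σ P·[anion]ₒ)]
Numerator = 1×3.08 + 24×119 = 2859
Denominator = 1×132 + 24×26.7 = 772.8
Vm = 61.7 · log₁₀(3.6996) = 61.7 × (0.5682) = 35.06 mV

35.1 mV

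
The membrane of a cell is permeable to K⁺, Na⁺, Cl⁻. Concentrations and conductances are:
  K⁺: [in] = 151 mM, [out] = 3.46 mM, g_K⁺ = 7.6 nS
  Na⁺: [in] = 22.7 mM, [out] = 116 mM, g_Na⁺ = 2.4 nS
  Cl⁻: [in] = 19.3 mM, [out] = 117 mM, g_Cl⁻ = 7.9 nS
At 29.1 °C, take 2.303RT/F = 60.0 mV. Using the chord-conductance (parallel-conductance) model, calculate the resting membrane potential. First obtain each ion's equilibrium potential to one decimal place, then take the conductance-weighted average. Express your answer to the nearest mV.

E_K⁺ = (60.0/1)·log₁₀(3.46/151) = -98.4 mV
E_Na⁺ = (60.0/1)·log₁₀(116/22.7) = 42.5 mV
E_Cl⁻ = (60.0/-1)·log₁₀(117/19.3) = -47.0 mV
Vm = (Σ gᵢEᵢ)/(Σ gᵢ) = (7.6·-98.4 + 2.4·42.5 + 7.9·-47.0) / (7.6 + 2.4 + 7.9)
= -1017.14 / 17.9 = -56.82 mV

-57 mV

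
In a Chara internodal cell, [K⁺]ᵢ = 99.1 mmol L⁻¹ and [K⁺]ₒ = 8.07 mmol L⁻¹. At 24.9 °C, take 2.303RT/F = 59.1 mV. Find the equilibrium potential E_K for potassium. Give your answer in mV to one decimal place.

-64.4 mV

E = (59.1/z) · log₁₀([K⁺]_out/[K⁺]_in) with z = +1.
= (59.1/1) · log₁₀(8.07/99.1) = 59.10 · log₁₀(0.08143)
= 59.10 · (-1.0892) = -64.37 mV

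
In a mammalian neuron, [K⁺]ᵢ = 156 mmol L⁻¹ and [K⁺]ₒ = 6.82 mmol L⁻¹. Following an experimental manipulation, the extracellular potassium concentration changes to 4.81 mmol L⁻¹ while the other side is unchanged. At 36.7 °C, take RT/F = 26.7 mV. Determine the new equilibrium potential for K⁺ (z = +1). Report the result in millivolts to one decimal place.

After the shift: [K⁺]_out = 4.81, [K⁺]_in = 156 mmol L⁻¹.
E_new = (26.7/1)·ln(4.81/156) = 26.70 · (-3.4792) = -92.89 mV

-92.9 mV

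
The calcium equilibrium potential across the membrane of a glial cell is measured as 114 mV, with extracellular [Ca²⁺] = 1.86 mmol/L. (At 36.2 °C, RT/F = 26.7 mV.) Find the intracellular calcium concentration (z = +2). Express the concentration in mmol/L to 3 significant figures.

Nernst: E = (26.7/2) · ln([out]/[in]), so ln([out]/[in]) = 114.0 × 2 / 26.7 = 8.5393.
[out]/[in] = e^(8.5393) = 5112.
[in] = 1.86 / 5112 = 0.0003639 mmol/L.

0.000364 mmol/L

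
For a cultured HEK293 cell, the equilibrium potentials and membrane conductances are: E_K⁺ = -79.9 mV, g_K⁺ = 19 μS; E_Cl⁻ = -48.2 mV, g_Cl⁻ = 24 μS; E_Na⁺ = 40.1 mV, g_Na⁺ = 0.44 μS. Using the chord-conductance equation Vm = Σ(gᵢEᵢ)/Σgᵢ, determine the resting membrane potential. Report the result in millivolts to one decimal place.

Σ gᵢEᵢ = 19·(-79.9) + 24·(-48.2) + 0.44·(40.1) = -2657.26
Σ gᵢ = 19 + 24 + 0.44 = 43.44
Vm = -2657.26 / 43.44 = -61.17 mV

-61.2 mV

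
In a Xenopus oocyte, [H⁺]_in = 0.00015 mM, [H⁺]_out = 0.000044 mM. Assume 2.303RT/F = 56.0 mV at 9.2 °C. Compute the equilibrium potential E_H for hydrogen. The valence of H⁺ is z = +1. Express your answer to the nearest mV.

-30 mV

E = (56.0/z) · log₁₀([H⁺]_out/[H⁺]_in) with z = +1.
= (56.0/1) · log₁₀(0.000044/0.00015) = 56.00 · log₁₀(0.2933)
= 56.00 · (-0.5326) = -29.83 mV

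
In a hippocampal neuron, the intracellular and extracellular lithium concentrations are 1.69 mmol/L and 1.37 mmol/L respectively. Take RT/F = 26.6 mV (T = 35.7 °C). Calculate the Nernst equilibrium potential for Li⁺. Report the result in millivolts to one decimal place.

-5.6 mV

E = (26.6/z) · ln([Li⁺]_out/[Li⁺]_in) with z = +1.
= (26.6/1) · ln(1.37/1.69) = 26.60 · ln(0.8107)
= 26.60 · (-0.2099) = -5.58 mV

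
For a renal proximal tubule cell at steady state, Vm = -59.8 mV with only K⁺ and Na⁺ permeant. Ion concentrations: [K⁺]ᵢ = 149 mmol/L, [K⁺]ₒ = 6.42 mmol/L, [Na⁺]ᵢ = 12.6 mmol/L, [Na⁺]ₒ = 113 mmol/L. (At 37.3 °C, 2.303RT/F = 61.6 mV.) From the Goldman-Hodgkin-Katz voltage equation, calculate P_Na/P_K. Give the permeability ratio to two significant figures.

Let α = P_Na/P_K. GHK: Vm = 61.6·log₁₀[(Kₒ + α·Naₒ)/(Kᵢ + α·Naᵢ)].
10^(Vm/61.6) = 10^(-59.8/61.6) = 0.10696
So 0.10696·(Kᵢ + α·Naᵢ) = Kₒ + α·Naₒ → α = (0.10696·149.0 − 6.42) / (113.0 − 0.10696·12.6)
α = (15.94 − 6.42) / (113.0 − 1.348) = 9.517/111.7 = 0.08524

0.085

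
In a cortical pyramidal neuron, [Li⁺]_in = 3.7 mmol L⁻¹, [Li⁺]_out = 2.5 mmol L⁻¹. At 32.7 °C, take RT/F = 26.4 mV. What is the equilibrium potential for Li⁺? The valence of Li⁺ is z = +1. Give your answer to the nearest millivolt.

E = (26.4/z) · ln([Li⁺]_out/[Li⁺]_in) with z = +1.
= (26.4/1) · ln(2.5/3.7) = 26.40 · ln(0.6757)
= 26.40 · (-0.3920) = -10.35 mV

-10 mV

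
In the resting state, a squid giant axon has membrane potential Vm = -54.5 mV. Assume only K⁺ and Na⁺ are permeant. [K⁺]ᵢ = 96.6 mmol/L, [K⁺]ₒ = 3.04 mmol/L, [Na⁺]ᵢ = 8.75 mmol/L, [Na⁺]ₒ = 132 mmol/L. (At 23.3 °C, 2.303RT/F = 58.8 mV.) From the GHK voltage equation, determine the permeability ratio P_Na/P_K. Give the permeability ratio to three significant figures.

Let α = P_Na/P_K. GHK: Vm = 58.8·log₁₀[(Kₒ + α·Naₒ)/(Kᵢ + α·Naᵢ)].
10^(Vm/58.8) = 10^(-54.5/58.8) = 0.11834
So 0.11834·(Kᵢ + α·Naᵢ) = Kₒ + α·Naₒ → α = (0.11834·96.6 − 3.04) / (132.0 − 0.11834·8.75)
α = (11.43 − 3.04) / (132.0 − 1.035) = 8.392/131 = 0.06408

0.0641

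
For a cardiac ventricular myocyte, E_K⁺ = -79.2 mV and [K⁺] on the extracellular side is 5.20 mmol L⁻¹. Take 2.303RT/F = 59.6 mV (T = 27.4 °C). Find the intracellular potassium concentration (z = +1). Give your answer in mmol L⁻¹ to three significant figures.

Nernst: E = (59.6/1) · log₁₀([out]/[in]), so log₁₀([out]/[in]) = -79.2 × 1 / 59.6 = -1.3289.
[out]/[in] = 10^(-1.3289) = 0.0469.
[in] = 5.20 / 0.0469 = 110.9 mmol L⁻¹.

111 mmol L⁻¹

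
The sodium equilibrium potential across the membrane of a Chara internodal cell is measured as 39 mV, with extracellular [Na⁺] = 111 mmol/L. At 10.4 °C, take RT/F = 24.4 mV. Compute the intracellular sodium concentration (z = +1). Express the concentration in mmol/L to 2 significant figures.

22 mmol/L

Nernst: E = (24.4/1) · ln([out]/[in]), so ln([out]/[in]) = 39.0 × 1 / 24.4 = 1.5984.
[out]/[in] = e^(1.5984) = 4.945.
[in] = 111 / 4.945 = 22.45 mmol/L.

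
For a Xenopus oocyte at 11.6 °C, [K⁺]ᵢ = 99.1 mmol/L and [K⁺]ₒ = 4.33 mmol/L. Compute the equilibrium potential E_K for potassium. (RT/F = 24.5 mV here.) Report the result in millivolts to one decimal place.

E = (24.5/z) · ln([K⁺]_out/[K⁺]_in) with z = +1.
= (24.5/1) · ln(4.33/99.1) = 24.50 · ln(0.04369)
= 24.50 · (-3.1306) = -76.70 mV

-76.7 mV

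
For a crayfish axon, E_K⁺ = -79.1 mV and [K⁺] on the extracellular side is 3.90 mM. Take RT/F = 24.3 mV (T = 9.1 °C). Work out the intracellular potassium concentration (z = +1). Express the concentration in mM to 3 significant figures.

Nernst: E = (24.3/1) · ln([out]/[in]), so ln([out]/[in]) = -79.1 × 1 / 24.3 = -3.2551.
[out]/[in] = e^(-3.2551) = 0.03858.
[in] = 3.90 / 0.03858 = 101.1 mM.

101 mM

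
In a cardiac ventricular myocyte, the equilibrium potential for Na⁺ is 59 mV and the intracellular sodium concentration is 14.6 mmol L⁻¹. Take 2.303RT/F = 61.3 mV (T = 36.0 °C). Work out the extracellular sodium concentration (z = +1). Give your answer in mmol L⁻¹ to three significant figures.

134 mmol L⁻¹

Nernst: E = (61.3/1) · log₁₀([out]/[in]), so log₁₀([out]/[in]) = 59.0 × 1 / 61.3 = 0.9625.
[out]/[in] = 10^(0.9625) = 9.172.
[out] = 9.172 × 14.6 = 133.9 mmol L⁻¹.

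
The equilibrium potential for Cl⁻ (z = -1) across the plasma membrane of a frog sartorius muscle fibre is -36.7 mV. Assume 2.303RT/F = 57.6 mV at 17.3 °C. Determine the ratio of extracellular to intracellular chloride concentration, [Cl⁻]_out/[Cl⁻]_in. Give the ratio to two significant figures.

log₁₀([out]/[in]) = E·z/(57.6) = -36.7 × -1 / 57.6 = 0.6372
[out]/[in] = 10^(0.6372) = 4.337

4.3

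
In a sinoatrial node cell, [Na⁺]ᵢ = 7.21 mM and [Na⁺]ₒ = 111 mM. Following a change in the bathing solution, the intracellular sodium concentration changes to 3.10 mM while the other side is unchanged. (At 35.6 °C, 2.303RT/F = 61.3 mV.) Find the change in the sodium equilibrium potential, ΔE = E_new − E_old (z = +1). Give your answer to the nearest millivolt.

E_old = (61.3/1)·log₁₀(111/7.21) = 72.79 mV
E_new = (61.3/1)·log₁₀(111/3.10) = 95.26 mV
ΔE = 95.26 − (72.79) = 22.47 mV

22 mV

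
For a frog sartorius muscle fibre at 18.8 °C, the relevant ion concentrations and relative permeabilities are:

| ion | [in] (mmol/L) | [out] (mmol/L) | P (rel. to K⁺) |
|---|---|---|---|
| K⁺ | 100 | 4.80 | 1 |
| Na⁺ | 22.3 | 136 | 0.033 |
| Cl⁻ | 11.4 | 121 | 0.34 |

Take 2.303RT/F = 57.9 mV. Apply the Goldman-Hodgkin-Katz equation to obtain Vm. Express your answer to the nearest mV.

Vm = 57.9 · log₁₀[(Σ P·[cation]ₒ + Σ P·[anion]ᵢ) / (Σ P·[cation]ᵢ + Σ P·[anion]ₒ)]
Numerator = 1×4.80 + 0.033×136 + 0.34×11.4 = 13.16
Denominator = 1×100 + 0.033×22.3 + 0.34×121 = 141.9
Vm = 57.9 · log₁₀(0.092785) = 57.9 × (-1.0325) = -59.78 mV

-60 mV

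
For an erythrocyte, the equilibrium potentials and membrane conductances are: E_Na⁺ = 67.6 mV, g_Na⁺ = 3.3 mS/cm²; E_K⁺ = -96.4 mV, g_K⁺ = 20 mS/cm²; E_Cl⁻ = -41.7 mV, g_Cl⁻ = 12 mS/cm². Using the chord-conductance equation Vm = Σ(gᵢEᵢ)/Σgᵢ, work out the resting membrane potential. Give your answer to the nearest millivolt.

Σ gᵢEᵢ = 3.3·(67.6) + 20·(-96.4) + 12·(-41.7) = -2205.32
Σ gᵢ = 3.3 + 20 + 12 = 35.3
Vm = -2205.32 / 35.3 = -62.47 mV

-62 mV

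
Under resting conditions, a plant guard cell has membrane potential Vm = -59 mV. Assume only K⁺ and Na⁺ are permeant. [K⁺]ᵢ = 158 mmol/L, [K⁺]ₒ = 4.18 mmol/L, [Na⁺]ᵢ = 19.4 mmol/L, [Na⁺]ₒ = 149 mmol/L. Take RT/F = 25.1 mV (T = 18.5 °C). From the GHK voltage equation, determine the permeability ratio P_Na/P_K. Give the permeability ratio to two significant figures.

Let α = P_Na/P_K. GHK: Vm = 25.1·ln[(Kₒ + α·Naₒ)/(Kᵢ + α·Naᵢ)].
e^(Vm/25.1) = e^(-59.0/25.1) = 0.095312
So 0.095312·(Kᵢ + α·Naᵢ) = Kₒ + α·Naₒ → α = (0.095312·158.0 − 4.18) / (149.0 − 0.095312·19.4)
α = (15.06 − 4.18) / (149.0 − 1.849) = 10.88/147.2 = 0.07393

0.074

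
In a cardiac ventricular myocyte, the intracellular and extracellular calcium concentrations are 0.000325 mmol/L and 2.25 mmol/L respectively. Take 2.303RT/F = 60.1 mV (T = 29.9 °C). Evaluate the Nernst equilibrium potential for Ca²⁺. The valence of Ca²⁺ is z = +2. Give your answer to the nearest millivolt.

115 mV

E = (60.1/z) · log₁₀([Ca²⁺]_out/[Ca²⁺]_in) with z = +2.
= (60.1/2) · log₁₀(2.25/0.000325) = 30.05 · log₁₀(6923)
= 30.05 · (3.8403) = 115.40 mV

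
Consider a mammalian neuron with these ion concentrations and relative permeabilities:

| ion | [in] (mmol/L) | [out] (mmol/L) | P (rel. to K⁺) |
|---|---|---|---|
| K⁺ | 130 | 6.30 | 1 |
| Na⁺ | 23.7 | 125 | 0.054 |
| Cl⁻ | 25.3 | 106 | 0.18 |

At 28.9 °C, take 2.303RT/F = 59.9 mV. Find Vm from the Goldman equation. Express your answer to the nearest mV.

-56 mV

Vm = 59.9 · log₁₀[(Σ P·[cation]ₒ + Σ P·[anion]ᵢ) / (Σ P·[cation]ᵢ + Σ P·[anion]ₒ)]
Numerator = 1×6.30 + 0.054×125 + 0.18×25.3 = 17.6
Denominator = 1×130 + 0.054×23.7 + 0.18×106 = 150.4
Vm = 59.9 · log₁₀(0.11708) = 59.9 × (-0.9315) = -55.80 mV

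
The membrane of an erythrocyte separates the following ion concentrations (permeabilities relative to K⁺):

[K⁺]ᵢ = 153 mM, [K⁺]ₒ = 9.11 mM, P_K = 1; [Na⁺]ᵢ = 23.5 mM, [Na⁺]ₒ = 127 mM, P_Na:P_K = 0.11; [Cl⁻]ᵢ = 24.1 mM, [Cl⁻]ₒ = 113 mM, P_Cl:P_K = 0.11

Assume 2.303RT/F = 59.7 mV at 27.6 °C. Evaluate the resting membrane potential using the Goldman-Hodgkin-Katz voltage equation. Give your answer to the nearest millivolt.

Vm = 59.7 · log₁₀[(Σ P·[cation]ₒ + Σ P·[anion]ᵢ) / (Σ P·[cation]ᵢ + Σ P·[anion]ₒ)]
Numerator = 1×9.11 + 0.11×127 + 0.11×24.1 = 25.73
Denominator = 1×153 + 0.11×23.5 + 0.11×113 = 168
Vm = 59.7 · log₁₀(0.15315) = 59.7 × (-0.8149) = -48.65 mV

-49 mV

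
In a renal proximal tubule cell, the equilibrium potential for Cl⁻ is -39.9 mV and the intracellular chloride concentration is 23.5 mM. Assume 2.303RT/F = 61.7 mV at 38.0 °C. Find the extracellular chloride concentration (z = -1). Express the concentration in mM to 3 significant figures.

104 mM

Nernst: E = (61.7/-1) · log₁₀([out]/[in]), so log₁₀([out]/[in]) = -39.9 × -1 / 61.7 = 0.6467.
[out]/[in] = 10^(0.6467) = 4.433.
[out] = 4.433 × 23.5 = 104.2 mM.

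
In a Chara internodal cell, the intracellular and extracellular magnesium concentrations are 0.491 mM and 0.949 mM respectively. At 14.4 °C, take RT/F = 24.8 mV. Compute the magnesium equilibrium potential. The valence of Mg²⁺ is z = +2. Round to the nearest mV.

E = (24.8/z) · ln([Mg²⁺]_out/[Mg²⁺]_in) with z = +2.
= (24.8/2) · ln(0.949/0.491) = 12.40 · ln(1.933)
= 12.40 · (0.6590) = 8.17 mV

8 mV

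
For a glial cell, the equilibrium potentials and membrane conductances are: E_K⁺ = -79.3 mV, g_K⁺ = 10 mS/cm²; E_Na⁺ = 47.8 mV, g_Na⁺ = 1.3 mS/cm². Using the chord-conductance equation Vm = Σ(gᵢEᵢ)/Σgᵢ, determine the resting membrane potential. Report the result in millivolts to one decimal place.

-64.7 mV

Σ gᵢEᵢ = 10·(-79.3) + 1.3·(47.8) = -730.86
Σ gᵢ = 10 + 1.3 = 11.3
Vm = -730.86 / 11.3 = -64.68 mV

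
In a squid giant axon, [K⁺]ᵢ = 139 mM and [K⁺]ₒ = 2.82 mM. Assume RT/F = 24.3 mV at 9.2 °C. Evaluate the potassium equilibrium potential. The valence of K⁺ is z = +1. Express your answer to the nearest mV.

E = (24.3/z) · ln([K⁺]_out/[K⁺]_in) with z = +1.
= (24.3/1) · ln(2.82/139) = 24.30 · ln(0.02029)
= 24.30 · (-3.8977) = -94.72 mV

-95 mV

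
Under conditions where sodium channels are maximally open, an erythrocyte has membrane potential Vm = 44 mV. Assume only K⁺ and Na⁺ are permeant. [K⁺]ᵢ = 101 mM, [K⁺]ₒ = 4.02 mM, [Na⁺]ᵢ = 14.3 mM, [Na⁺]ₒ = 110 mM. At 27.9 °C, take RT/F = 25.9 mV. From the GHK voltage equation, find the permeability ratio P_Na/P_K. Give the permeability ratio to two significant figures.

17

Let α = P_Na/P_K. GHK: Vm = 25.9·ln[(Kₒ + α·Naₒ)/(Kᵢ + α·Naᵢ)].
e^(Vm/25.9) = e^(44.0/25.9) = 5.4676
So 5.4676·(Kᵢ + α·Naᵢ) = Kₒ + α·Naₒ → α = (5.4676·101.0 − 4.02) / (110.0 − 5.4676·14.3)
α = (552.2 − 4.02) / (110.0 − 78.19) = 548.2/31.81 = 17.23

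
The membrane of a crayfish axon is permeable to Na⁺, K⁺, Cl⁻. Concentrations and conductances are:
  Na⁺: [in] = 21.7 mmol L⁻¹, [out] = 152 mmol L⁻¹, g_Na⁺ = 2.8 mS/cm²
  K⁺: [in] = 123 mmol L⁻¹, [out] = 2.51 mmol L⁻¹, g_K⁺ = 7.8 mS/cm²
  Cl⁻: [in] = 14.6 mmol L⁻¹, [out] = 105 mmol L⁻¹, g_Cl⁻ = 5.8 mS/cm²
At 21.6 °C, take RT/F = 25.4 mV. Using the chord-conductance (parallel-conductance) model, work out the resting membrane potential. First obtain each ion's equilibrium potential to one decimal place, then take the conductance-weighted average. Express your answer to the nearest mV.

E_Na⁺ = (25.4/1)·ln(152/21.7) = 49.4 mV
E_K⁺ = (25.4/1)·ln(2.51/123) = -98.9 mV
E_Cl⁻ = (25.4/-1)·ln(105/14.6) = -50.1 mV
Vm = (Σ gᵢEᵢ)/(Σ gᵢ) = (2.8·49.4 + 7.8·-98.9 + 5.8·-50.1) / (2.8 + 7.8 + 5.8)
= -923.68 / 16.4 = -56.32 mV

-56 mV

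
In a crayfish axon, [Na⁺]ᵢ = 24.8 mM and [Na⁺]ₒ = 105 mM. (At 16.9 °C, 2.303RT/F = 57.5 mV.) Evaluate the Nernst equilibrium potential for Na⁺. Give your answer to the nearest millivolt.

36 mV

E = (57.5/z) · log₁₀([Na⁺]_out/[Na⁺]_in) with z = +1.
= (57.5/1) · log₁₀(105/24.8) = 57.50 · log₁₀(4.234)
= 57.50 · (0.6267) = 36.04 mV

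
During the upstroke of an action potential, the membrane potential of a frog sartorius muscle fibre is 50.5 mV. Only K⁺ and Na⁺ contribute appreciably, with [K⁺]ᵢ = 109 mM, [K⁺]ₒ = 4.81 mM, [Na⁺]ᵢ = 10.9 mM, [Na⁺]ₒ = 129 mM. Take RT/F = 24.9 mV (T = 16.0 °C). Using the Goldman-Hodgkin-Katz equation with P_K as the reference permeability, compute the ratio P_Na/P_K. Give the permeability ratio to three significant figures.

Let α = P_Na/P_K. GHK: Vm = 24.9·ln[(Kₒ + α·Naₒ)/(Kᵢ + α·Naᵢ)].
e^(Vm/24.9) = e^(50.5/24.9) = 7.5997
So 7.5997·(Kᵢ + α·Naᵢ) = Kₒ + α·Naₒ → α = (7.5997·109.0 − 4.81) / (129.0 − 7.5997·10.9)
α = (828.4 − 4.81) / (129.0 − 82.84) = 823.6/46.16 = 17.84

17.8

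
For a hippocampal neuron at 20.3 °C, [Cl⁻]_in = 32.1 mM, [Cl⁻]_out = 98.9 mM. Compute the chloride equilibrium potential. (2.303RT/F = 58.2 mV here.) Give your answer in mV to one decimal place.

-28.4 mV

E = (58.2/z) · log₁₀([Cl⁻]_out/[Cl⁻]_in) with z = -1.
For an anion, dividing by z = -1 reverses the sign.
= (58.2/-1) · log₁₀(98.9/32.1) = -58.20 · log₁₀(3.081)
= -58.20 · (0.4887) = -28.44 mV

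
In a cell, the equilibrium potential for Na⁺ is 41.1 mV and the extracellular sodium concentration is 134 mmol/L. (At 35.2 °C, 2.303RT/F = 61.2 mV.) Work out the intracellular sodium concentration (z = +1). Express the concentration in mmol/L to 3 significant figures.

28.5 mmol/L

Nernst: E = (61.2/1) · log₁₀([out]/[in]), so log₁₀([out]/[in]) = 41.1 × 1 / 61.2 = 0.6716.
[out]/[in] = 10^(0.6716) = 4.694.
[in] = 134 / 4.694 = 28.55 mmol/L.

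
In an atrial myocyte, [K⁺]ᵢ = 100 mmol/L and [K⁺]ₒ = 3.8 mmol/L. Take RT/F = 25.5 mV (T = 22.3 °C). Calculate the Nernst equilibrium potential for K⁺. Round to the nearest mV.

-83 mV

E = (25.5/z) · ln([K⁺]_out/[K⁺]_in) with z = +1.
= (25.5/1) · ln(3.8/100) = 25.50 · ln(0.038)
= 25.50 · (-3.2702) = -83.39 mV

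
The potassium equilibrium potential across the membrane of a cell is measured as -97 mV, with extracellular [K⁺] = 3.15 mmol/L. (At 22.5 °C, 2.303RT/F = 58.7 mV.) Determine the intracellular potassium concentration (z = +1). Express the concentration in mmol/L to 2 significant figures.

Nernst: E = (58.7/1) · log₁₀([out]/[in]), so log₁₀([out]/[in]) = -97.0 × 1 / 58.7 = -1.6525.
[out]/[in] = 10^(-1.6525) = 0.02226.
[in] = 3.15 / 0.02226 = 141.5 mmol/L.

140 mmol/L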